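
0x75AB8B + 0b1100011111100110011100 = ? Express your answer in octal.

0o51722447

0x75AB8B = 0o35325613 in octal.
0b1100011111100110011100 = 0o14374634 in octal.
Add column by column in base 8, right to left:
  3+4 = 7
  1+3 = 4
  6+6 = 4 carry 1
  5+4+1 = 2 carry 1
  2+7+1 = 2 carry 1
  3+3+1 = 7
  5+4 = 1 carry 1
  3+1+1 = 5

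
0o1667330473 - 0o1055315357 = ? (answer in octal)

0o612013114

Subtract column by column in base 8:
  3-7 → 4 (borrow)
  7-5-1 → 1
  4-3 → 1
  0-5 → 3 (borrow)
  3-1-1 → 1
  3-3 → 0
  7-5 → 2
  6-5 → 1
  6-0 → 6
  1-1 → 0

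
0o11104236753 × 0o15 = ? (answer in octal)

Multiply each base-8 digit by 13, carrying:
  3×13 = 39 → write 7 carry 4
  5×13+4 = 69 → write 5 carry 8
  7×13+8 = 99 → write 3 carry 12
  6×13+12 = 90 → write 2 carry 11
  3×13+11 = 50 → write 2 carry 6
  2×13+6 = 32 → write 0 carry 4
  4×13+4 = 56 → write 0 carry 7
  0×13+7 = 7 → write 7
  1×13 = 13 → write 5 carry 1
  1×13+1 = 14 → write 6 carry 1
  1×13+1 = 14 → write 6 carry 1
  remaining carry: 1

0o166570022357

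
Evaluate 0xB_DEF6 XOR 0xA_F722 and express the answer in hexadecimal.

0x129D4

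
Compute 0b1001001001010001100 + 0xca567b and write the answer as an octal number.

0b1001001001010001100 = 0o1111214 in octal.
0xca567b = 0o62453173 in octal.
Add column by column in base 8, right to left:
  4+3 = 7
  1+7 = 0 carry 1
  2+1+1 = 4
  1+3 = 4
  1+5 = 6
  1+4 = 5
  1+2 = 3
  0+6 = 6

0o63564407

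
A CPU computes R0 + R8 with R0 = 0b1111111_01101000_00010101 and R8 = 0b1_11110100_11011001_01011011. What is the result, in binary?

0b10011101000100000101110000

Add column by column in base 2, right to left:
  1+1 = 0 carry 1
  0+1+1 = 0 carry 1
  1+0+1 = 0 carry 1
  0+1+1 = 0 carry 1
  1+1+1 = 1 carry 1
  0+0+1 = 1
  0+1 = 1
  0+0 = 0
  0+1 = 1
  0+0 = 0
  0+0 = 0
  1+1 = 0 carry 1
  0+1+1 = 0 carry 1
  1+0+1 = 0 carry 1
  1+1+1 = 1 carry 1
  0+1+1 = 0 carry 1
  1+0+1 = 0 carry 1
  1+0+1 = 0 carry 1
  1+1+1 = 1 carry 1
  1+0+1 = 0 carry 1
  1+1+1 = 1 carry 1
  1+1+1 = 1 carry 1
  1+1+1 = 1 carry 1
  0+1+1 = 0 carry 1
  0+1+1 = 0 carry 1
  final carry 1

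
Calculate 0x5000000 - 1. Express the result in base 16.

The trailing 6 digits are 0, so subtracting 1 borrows through: they become F and the next digit up decrements.

0x4ffffff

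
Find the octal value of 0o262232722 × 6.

0o2055641354

Multiply each base-8 digit by 6, carrying:
  2×6 = 12 → write 4 carry 1
  2×6+1 = 13 → write 5 carry 1
  7×6+1 = 43 → write 3 carry 5
  2×6+5 = 17 → write 1 carry 2
  3×6+2 = 20 → write 4 carry 2
  2×6+2 = 14 → write 6 carry 1
  2×6+1 = 13 → write 5 carry 1
  6×6+1 = 37 → write 5 carry 4
  2×6+4 = 16 → write 0 carry 2
  remaining carry: 2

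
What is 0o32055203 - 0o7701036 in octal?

Subtract column by column in base 8:
  3-6 → 5 (borrow)
  0-3-1 → 4 (borrow)
  2-0-1 → 1
  5-1 → 4
  5-0 → 5
  0-7 → 1 (borrow)
  2-7-1 → 2 (borrow)
  3-0-1 → 2

0o22154145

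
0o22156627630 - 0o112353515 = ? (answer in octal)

Subtract column by column in base 8:
  0-5 → 3 (borrow)
  3-1-1 → 1
  6-5 → 1
  7-3 → 4
  2-5 → 5 (borrow)
  6-3-1 → 2
  6-2 → 4
  5-1 → 4
  1-1 → 0
  2-0 → 2
  2-0 → 2

0o22044254113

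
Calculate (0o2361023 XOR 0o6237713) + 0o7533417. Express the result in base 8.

0o13712347

First 0o2361023 XOR 0o6237713 = 0o4156730.
Add column by column in base 8, right to left:
  0+7 = 7
  3+1 = 4
  7+4 = 3 carry 1
  6+3+1 = 2 carry 1
  5+3+1 = 1 carry 1
  1+5+1 = 7
  4+7 = 3 carry 1
  final carry 1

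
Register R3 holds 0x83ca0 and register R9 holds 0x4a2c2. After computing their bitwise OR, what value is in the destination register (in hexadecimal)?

OR each hex digit independently (no carries):
  8|4=c, 3|a=b, c|2=e, a|c=e, 0|2=2

0xcbee2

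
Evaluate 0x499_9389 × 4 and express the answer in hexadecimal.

0x12664E24

Multiply each base-16 digit by 4, carrying:
  9×4 = 36 → write 4 carry 2
  8×4+2 = 34 → write 2 carry 2
  3×4+2 = 14 → write E
  9×4 = 36 → write 4 carry 2
  9×4+2 = 38 → write 6 carry 2
  9×4+2 = 38 → write 6 carry 2
  4×4+2 = 18 → write 2 carry 1
  remaining carry: 1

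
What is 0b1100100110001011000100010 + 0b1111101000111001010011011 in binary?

Add column by column in base 2, right to left:
  0+1 = 1
  1+1 = 0 carry 1
  0+0+1 = 1
  0+1 = 1
  0+1 = 1
  1+0 = 1
  0+0 = 0
  0+1 = 1
  0+0 = 0
  1+1 = 0 carry 1
  1+0+1 = 0 carry 1
  0+0+1 = 1
  1+1 = 0 carry 1
  0+1+1 = 0 carry 1
  0+1+1 = 0 carry 1
  0+0+1 = 1
  1+0 = 1
  1+0 = 1
  0+1 = 1
  0+0 = 0
  1+1 = 0 carry 1
  0+1+1 = 0 carry 1
  0+1+1 = 0 carry 1
  1+1+1 = 1 carry 1
  1+1+1 = 1 carry 1
  final carry 1

0b11100001111000100010111101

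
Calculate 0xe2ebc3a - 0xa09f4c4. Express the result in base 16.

0x424c776

Subtract column by column in base 16:
  a-4 → 6
  3-c → 7 (borrow)
  c-4-1 → 7
  b-f → c (borrow)
  e-9-1 → 4
  2-0 → 2
  e-a → 4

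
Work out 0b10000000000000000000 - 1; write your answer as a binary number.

0b1111111111111111111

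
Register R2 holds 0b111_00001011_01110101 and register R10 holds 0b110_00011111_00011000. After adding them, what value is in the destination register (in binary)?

0b11010010101010001101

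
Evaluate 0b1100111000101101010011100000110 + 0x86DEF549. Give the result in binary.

0x86DEF549 = 0b10000110110111101111010101001001 in binary.
Add column by column in base 2, right to left:
  0+1 = 1
  1+0 = 1
  1+0 = 1
  0+1 = 1
  0+0 = 0
  0+0 = 0
  0+1 = 1
  0+0 = 0
  1+1 = 0 carry 1
  1+0+1 = 0 carry 1
  1+1+1 = 1 carry 1
  0+0+1 = 1
  0+1 = 1
  1+1 = 0 carry 1
  0+1+1 = 0 carry 1
  1+1+1 = 1 carry 1
  0+0+1 = 1
  1+1 = 0 carry 1
  1+1+1 = 1 carry 1
  0+1+1 = 0 carry 1
  1+1+1 = 1 carry 1
  0+0+1 = 1
  0+1 = 1
  0+1 = 1
  1+0 = 1
  1+1 = 0 carry 1
  1+1+1 = 1 carry 1
  0+0+1 = 1
  0+0 = 0
  1+0 = 1
  1+0 = 1
  0+1 = 1

0b11101101111101011001110001001111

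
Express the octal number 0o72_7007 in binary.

0b111010111000000111

Each octal digit is 3 bits: 7=111 2=010 7=111 0=000 0=000 7=111.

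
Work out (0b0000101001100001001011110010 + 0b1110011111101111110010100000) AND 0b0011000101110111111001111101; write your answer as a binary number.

Add column by column in base 2, right to left:
  0+0 = 0
  1+0 = 1
  0+0 = 0
  0+0 = 0
  1+0 = 1
  1+1 = 0 carry 1
  1+0+1 = 0 carry 1
  1+1+1 = 1 carry 1
  0+0+1 = 1
  1+0 = 1
  0+1 = 1
  0+1 = 1
  1+1 = 0 carry 1
  0+1+1 = 0 carry 1
  0+1+1 = 0 carry 1
  0+1+1 = 0 carry 1
  0+0+1 = 1
  1+1 = 0 carry 1
  1+1+1 = 1 carry 1
  0+1+1 = 0 carry 1
  0+1+1 = 0 carry 1
  1+1+1 = 1 carry 1
  0+1+1 = 0 carry 1
  1+0+1 = 0 carry 1
  0+0+1 = 1
  0+1 = 1
  0+1 = 1
  0+1 = 1
Sum = 0b1111001001010000111110010010; now AND with 0b0011000101110111111001111101:
  1111001001010000111110010010
& 0011000101110111111001111101
= 0011000001010000111000010000

0b11000001010000111000010000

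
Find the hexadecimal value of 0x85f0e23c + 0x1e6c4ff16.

0x26cb5e152

Add column by column in base 16, right to left:
  c+6 = 2 carry 1
  3+1+1 = 5
  2+f = 1 carry 1
  e+f+1 = e carry 1
  0+4+1 = 5
  f+c = b carry 1
  5+6+1 = c
  8+e = 6 carry 1
  0+1+1 = 2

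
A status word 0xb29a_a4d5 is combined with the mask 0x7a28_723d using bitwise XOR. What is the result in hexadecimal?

0xc8b2d6e8

XOR each hex digit independently (no carries):
  b^7=c, 2^a=8, 9^2=b, a^8=2, a^7=d, 4^2=6, d^3=e, 5^d=8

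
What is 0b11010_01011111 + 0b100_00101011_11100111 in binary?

0b1000100011001000110

Add column by column in base 2, right to left:
  1+1 = 0 carry 1
  1+1+1 = 1 carry 1
  1+1+1 = 1 carry 1
  1+0+1 = 0 carry 1
  1+0+1 = 0 carry 1
  0+1+1 = 0 carry 1
  1+1+1 = 1 carry 1
  0+1+1 = 0 carry 1
  0+1+1 = 0 carry 1
  1+1+1 = 1 carry 1
  0+0+1 = 1
  1+1 = 0 carry 1
  1+0+1 = 0 carry 1
  0+1+1 = 0 carry 1
  0+0+1 = 1
  0+0 = 0
  0+0 = 0
  0+0 = 0
  0+1 = 1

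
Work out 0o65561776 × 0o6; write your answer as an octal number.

0o502253764

Multiply each base-8 digit by 6, carrying:
  6×6 = 36 → write 4 carry 4
  7×6+4 = 46 → write 6 carry 5
  7×6+5 = 47 → write 7 carry 5
  1×6+5 = 11 → write 3 carry 1
  6×6+1 = 37 → write 5 carry 4
  5×6+4 = 34 → write 2 carry 4
  5×6+4 = 34 → write 2 carry 4
  6×6+4 = 40 → write 0 carry 5
  remaining carry: 5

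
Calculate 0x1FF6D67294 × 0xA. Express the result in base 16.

0x13FA46079C8

Multiply each base-16 digit by 10, carrying:
  4×10 = 40 → write 8 carry 2
  9×10+2 = 92 → write C carry 5
  2×10+5 = 25 → write 9 carry 1
  7×10+1 = 71 → write 7 carry 4
  6×10+4 = 64 → write 0 carry 4
  D×10+4 = 134 → write 6 carry 8
  6×10+8 = 68 → write 4 carry 4
  F×10+4 = 154 → write A carry 9
  F×10+9 = 159 → write F carry 9
  1×10+9 = 19 → write 3 carry 1
  remaining carry: 1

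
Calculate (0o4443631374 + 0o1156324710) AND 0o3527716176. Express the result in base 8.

Add column by column in base 8, right to left:
  4+0 = 4
  7+1 = 0 carry 1
  3+7+1 = 3 carry 1
  1+4+1 = 6
  3+2 = 5
  6+3 = 1 carry 1
  3+6+1 = 2 carry 1
  4+5+1 = 2 carry 1
  4+1+1 = 6
  4+1 = 5
Sum = 0o5622156304; now AND with 0o3527716176:
  5&3=1, 6&5=4, 2&2=2, 2&7=2, 1&7=1, 5&1=1, 6&6=6, 3&1=1, 0&7=0, 4&6=4

0o1422116104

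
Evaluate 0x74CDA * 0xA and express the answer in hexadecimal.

0x490084

Multiply each base-16 digit by 10, carrying:
  A×10 = 100 → write 4 carry 6
  D×10+6 = 136 → write 8 carry 8
  C×10+8 = 128 → write 0 carry 8
  4×10+8 = 48 → write 0 carry 3
  7×10+3 = 73 → write 9 carry 4
  remaining carry: 4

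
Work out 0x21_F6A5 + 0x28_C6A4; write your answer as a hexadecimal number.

Add column by column in base 16, right to left:
  5+4 = 9
  A+A = 4 carry 1
  6+6+1 = D
  F+C = B carry 1
  1+8+1 = A
  2+2 = 4

0x4ABD49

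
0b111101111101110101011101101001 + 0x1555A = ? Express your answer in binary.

0b111101111110001010110011000011

0x1555A = 0b10101010101011010 in binary.
Add column by column in base 2, right to left:
  1+0 = 1
  0+1 = 1
  0+0 = 0
  1+1 = 0 carry 1
  0+1+1 = 0 carry 1
  1+0+1 = 0 carry 1
  1+1+1 = 1 carry 1
  0+0+1 = 1
  1+1 = 0 carry 1
  1+0+1 = 0 carry 1
  1+1+1 = 1 carry 1
  0+0+1 = 1
  1+1 = 0 carry 1
  0+0+1 = 1
  1+1 = 0 carry 1
  0+0+1 = 1
  1+1 = 0 carry 1
  1+0+1 = 0 carry 1
  1+0+1 = 0 carry 1
  0+0+1 = 1
  1+0 = 1
  1+0 = 1
  1+0 = 1
  1+0 = 1
  1+0 = 1
  0+0 = 0
  1+0 = 1
  1+0 = 1
  1+0 = 1
  1+0 = 1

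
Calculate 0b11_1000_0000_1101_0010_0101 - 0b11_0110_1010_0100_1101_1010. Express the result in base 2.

0b10110100001001011

Subtract column by column in base 2:
  1-0 → 1
  0-1 → 1 (borrow)
  1-0-1 → 0
  0-1 → 1 (borrow)
  0-1-1 → 0 (borrow)
  1-0-1 → 0
  0-1 → 1 (borrow)
  0-1-1 → 0 (borrow)
  1-0-1 → 0
  0-0 → 0
  1-1 → 0
  1-0 → 1
  0-0 → 0
  0-1 → 1 (borrow)
  0-0-1 → 1 (borrow)
  0-1-1 → 0 (borrow)
  0-0-1 → 1 (borrow)
  0-1-1 → 0 (borrow)
  0-1-1 → 0 (borrow)
  1-0-1 → 0
  1-1 → 0
  1-1 → 0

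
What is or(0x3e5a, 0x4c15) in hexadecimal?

OR each hex digit independently (no carries):
  3|4=7, e|c=e, 5|1=5, a|5=f

0x7e5f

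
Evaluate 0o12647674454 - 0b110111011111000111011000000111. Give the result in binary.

0b11111001000110000001100100101

0o12647674454 = 0b1010110100111110111100100101100 in binary.
Subtract column by column in base 2:
  0-1 → 1 (borrow)
  0-1-1 → 0 (borrow)
  1-1-1 → 1 (borrow)
  1-0-1 → 0
  0-0 → 0
  1-0 → 1
  0-0 → 0
  0-0 → 0
  1-0 → 1
  0-1 → 1 (borrow)
  0-1-1 → 0 (borrow)
  1-0-1 → 0
  1-1 → 0
  1-1 → 0
  1-1 → 0
  0-0 → 0
  1-0 → 1
  1-0 → 1
  1-1 → 0
  1-1 → 0
  1-1 → 0
  0-1 → 1 (borrow)
  0-1-1 → 0 (borrow)
  1-0-1 → 0
  0-1 → 1 (borrow)
  1-1-1 → 1 (borrow)
  1-1-1 → 1 (borrow)
  0-0-1 → 1 (borrow)
  1-1-1 → 1 (borrow)
  0-1-1 → 0 (borrow)
  1-0-1 → 0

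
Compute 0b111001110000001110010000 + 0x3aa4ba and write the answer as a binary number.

0x3aa4ba = 0b1110101010010010111010 in binary.
Add column by column in base 2, right to left:
  0+0 = 0
  0+1 = 1
  0+0 = 0
  0+1 = 1
  1+1 = 0 carry 1
  0+1+1 = 0 carry 1
  0+0+1 = 1
  1+1 = 0 carry 1
  1+0+1 = 0 carry 1
  1+0+1 = 0 carry 1
  0+1+1 = 0 carry 1
  0+0+1 = 1
  0+0 = 0
  0+1 = 1
  0+0 = 0
  0+1 = 1
  1+0 = 1
  1+1 = 0 carry 1
  1+0+1 = 0 carry 1
  0+1+1 = 0 carry 1
  0+1+1 = 0 carry 1
  1+1+1 = 1 carry 1
  1+0+1 = 0 carry 1
  1+0+1 = 0 carry 1
  final carry 1

0b1001000011010100001001010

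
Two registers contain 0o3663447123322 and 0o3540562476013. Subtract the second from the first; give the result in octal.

0o122664425307

Subtract column by column in base 8:
  2-3 → 7 (borrow)
  2-1-1 → 0
  3-0 → 3
  3-6 → 5 (borrow)
  2-7-1 → 2 (borrow)
  1-4-1 → 4 (borrow)
  7-2-1 → 4
  4-6 → 6 (borrow)
  4-5-1 → 6 (borrow)
  3-0-1 → 2
  6-4 → 2
  6-5 → 1
  3-3 → 0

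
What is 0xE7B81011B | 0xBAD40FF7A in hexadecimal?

OR each hex digit independently (no carries):
  E|B=F, 7|A=F, B|D=F, 8|4=C, 1|0=1, 0|F=F, 1|F=F, 1|7=7, B|A=B

0xFFFC1FF7B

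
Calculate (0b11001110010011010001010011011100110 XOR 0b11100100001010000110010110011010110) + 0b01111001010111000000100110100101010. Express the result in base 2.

0b10100011110000010111101011101011010

First 0b11001110010011010001010011011100110 XOR 0b11100100001010000110010110011010110 = 0b00101010011001010111000101000110000.
Add column by column in base 2, right to left:
  0+0 = 0
  0+1 = 1
  0+0 = 0
  0+1 = 1
  1+0 = 1
  1+1 = 0 carry 1
  0+0+1 = 1
  0+0 = 0
  0+1 = 1
  1+0 = 1
  0+1 = 1
  1+1 = 0 carry 1
  0+0+1 = 1
  0+0 = 0
  0+1 = 1
  1+0 = 1
  1+0 = 1
  1+0 = 1
  0+0 = 0
  1+0 = 1
  0+0 = 0
  1+1 = 0 carry 1
  0+1+1 = 0 carry 1
  0+1+1 = 0 carry 1
  1+0+1 = 0 carry 1
  1+1+1 = 1 carry 1
  0+0+1 = 1
  0+1 = 1
  1+0 = 1
  0+0 = 0
  1+1 = 0 carry 1
  0+1+1 = 0 carry 1
  1+1+1 = 1 carry 1
  0+1+1 = 0 carry 1
  final carry 1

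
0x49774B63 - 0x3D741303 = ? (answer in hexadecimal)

Subtract column by column in base 16:
  3-3 → 0
  6-0 → 6
  B-3 → 8
  4-1 → 3
  7-4 → 3
  7-7 → 0
  9-D → C (borrow)
  4-3-1 → 0

0xC033860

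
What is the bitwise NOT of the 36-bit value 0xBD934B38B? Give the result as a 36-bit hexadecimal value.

Each hex digit d becomes F−d:
  B→4, D→2, 9→6, 3→C, 4→B, B→4, 3→C, 8→7, B→4

0x426CB4C74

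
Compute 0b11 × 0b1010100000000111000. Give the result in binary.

0b11111100000010101000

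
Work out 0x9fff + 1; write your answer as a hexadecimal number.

The trailing 3 digits are F (max in base 16), so adding 1 cascades: they roll to 0 and the next digit up increments.

0xa000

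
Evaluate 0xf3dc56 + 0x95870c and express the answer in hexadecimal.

0x1896362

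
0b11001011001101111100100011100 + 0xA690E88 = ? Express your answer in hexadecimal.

0b11001011001101111100100011100 = 0x1966F91C in hexadecimal.
Add column by column in base 16, right to left:
  C+8 = 4 carry 1
  1+8+1 = A
  9+E = 7 carry 1
  F+0+1 = 0 carry 1
  6+9+1 = 0 carry 1
  6+6+1 = D
  9+A = 3 carry 1
  1+0+1 = 2

0x23D007A4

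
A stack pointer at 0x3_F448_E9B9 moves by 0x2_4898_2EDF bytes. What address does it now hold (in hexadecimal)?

Add column by column in base 16, right to left:
  9+F = 8 carry 1
  B+D+1 = 9 carry 1
  9+E+1 = 8 carry 1
  E+2+1 = 1 carry 1
  8+8+1 = 1 carry 1
  4+9+1 = E
  4+8 = C
  F+4 = 3 carry 1
  3+2+1 = 6

0x63CE11898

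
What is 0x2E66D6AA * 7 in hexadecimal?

Multiply each base-16 digit by 7, carrying:
  A×7 = 70 → write 6 carry 4
  A×7+4 = 74 → write A carry 4
  6×7+4 = 46 → write E carry 2
  D×7+2 = 93 → write D carry 5
  6×7+5 = 47 → write F carry 2
  6×7+2 = 44 → write C carry 2
  E×7+2 = 100 → write 4 carry 6
  2×7+6 = 20 → write 4 carry 1
  remaining carry: 1

0x144CFDEA6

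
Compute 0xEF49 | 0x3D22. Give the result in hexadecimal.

0xFF6B

OR each hex digit independently (no carries):
  E|3=F, F|D=F, 4|2=6, 9|2=B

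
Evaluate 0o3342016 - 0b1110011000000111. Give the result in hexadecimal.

0o3342016 = 0xDC40E in hexadecimal.
0b1110011000000111 = 0xE607 in hexadecimal.
Subtract column by column in base 16:
  E-7 → 7
  0-0 → 0
  4-6 → E (borrow)
  C-E-1 → D (borrow)
  D-0-1 → C

0xCDE07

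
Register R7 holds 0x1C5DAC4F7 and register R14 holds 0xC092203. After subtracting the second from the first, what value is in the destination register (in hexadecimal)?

0x1B9D1A2F4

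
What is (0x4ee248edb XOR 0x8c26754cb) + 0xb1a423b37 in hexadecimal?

0x1746861547

First 0x4ee248edb XOR 0x8c26754cb = 0xc2c43da10.
Add column by column in base 16, right to left:
  0+7 = 7
  1+3 = 4
  a+b = 5 carry 1
  d+3+1 = 1 carry 1
  3+2+1 = 6
  4+4 = 8
  c+a = 6 carry 1
  2+1+1 = 4
  c+b = 7 carry 1
  final carry 1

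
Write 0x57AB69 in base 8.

Expand each hex digit to 4 bits: 5=0101 7=0111 A=1010 B=1011 6=0110 9=1001.
Group the bits in threes: 010 101 111 010 101 101 101 001 → 25725551.

0o25725551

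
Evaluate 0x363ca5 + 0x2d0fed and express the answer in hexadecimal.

Add column by column in base 16, right to left:
  5+d = 2 carry 1
  a+e+1 = 9 carry 1
  c+f+1 = c carry 1
  3+0+1 = 4
  6+d = 3 carry 1
  3+2+1 = 6

0x634c92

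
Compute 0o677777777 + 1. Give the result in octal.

The trailing 8 digits are 7 (max in base 8), so adding 1 cascades: they roll to 0 and the next digit up increments.

0o700000000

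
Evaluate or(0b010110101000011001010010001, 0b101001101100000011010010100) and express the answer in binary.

OR bit by bit (1 where either bit is 1):
  010110101000011001010010001
| 101001101100000011010010100
= 111111101100011011010010101

0b111111101100011011010010101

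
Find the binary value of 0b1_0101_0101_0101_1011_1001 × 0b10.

0b1010101010101101110010

Multiply each base-2 digit by 2, carrying:
  1×2 = 2 → write 0 carry 1
  0×2+1 = 1 → write 1
  0×2 = 0 → write 0
  1×2 = 2 → write 0 carry 1
  1×2+1 = 3 → write 1 carry 1
  1×2+1 = 3 → write 1 carry 1
  0×2+1 = 1 → write 1
  1×2 = 2 → write 0 carry 1
  1×2+1 = 3 → write 1 carry 1
  0×2+1 = 1 → write 1
  1×2 = 2 → write 0 carry 1
  0×2+1 = 1 → write 1
  1×2 = 2 → write 0 carry 1
  0×2+1 = 1 → write 1
  1×2 = 2 → write 0 carry 1
  0×2+1 = 1 → write 1
  1×2 = 2 → write 0 carry 1
  0×2+1 = 1 → write 1
  1×2 = 2 → write 0 carry 1
  0×2+1 = 1 → write 1
  1×2 = 2 → write 0 carry 1
  remaining carry: 1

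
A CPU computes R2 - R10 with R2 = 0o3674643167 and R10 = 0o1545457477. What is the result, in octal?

0o2127163470

Subtract column by column in base 8:
  7-7 → 0
  6-7 → 7 (borrow)
  1-4-1 → 4 (borrow)
  3-7-1 → 3 (borrow)
  4-5-1 → 6 (borrow)
  6-4-1 → 1
  4-5 → 7 (borrow)
  7-4-1 → 2
  6-5 → 1
  3-1 → 2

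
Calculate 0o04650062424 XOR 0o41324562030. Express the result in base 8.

0o45574500414

XOR each oct digit independently (no carries):
  0^4=4, 4^1=5, 6^3=5, 5^2=7, 0^4=4, 0^5=5, 6^6=0, 2^2=0, 4^0=4, 2^3=1, 4^0=4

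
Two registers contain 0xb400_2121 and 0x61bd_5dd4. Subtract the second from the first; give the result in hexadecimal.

Subtract column by column in base 16:
  1-4 → d (borrow)
  2-d-1 → 4 (borrow)
  1-d-1 → 3 (borrow)
  2-5-1 → c (borrow)
  0-d-1 → 2 (borrow)
  0-b-1 → 4 (borrow)
  4-1-1 → 2
  b-6 → 5

0x5242c34d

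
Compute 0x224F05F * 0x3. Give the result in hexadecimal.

0x66ED11D

Multiply each base-16 digit by 3, carrying:
  F×3 = 45 → write D carry 2
  5×3+2 = 17 → write 1 carry 1
  0×3+1 = 1 → write 1
  F×3 = 45 → write D carry 2
  4×3+2 = 14 → write E
  2×3 = 6 → write 6
  2×3 = 6 → write 6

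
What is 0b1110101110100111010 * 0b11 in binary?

Multiply each base-2 digit by 3, carrying:
  0×3 = 0 → write 0
  1×3 = 3 → write 1 carry 1
  0×3+1 = 1 → write 1
  1×3 = 3 → write 1 carry 1
  1×3+1 = 4 → write 0 carry 2
  1×3+2 = 5 → write 1 carry 2
  0×3+2 = 2 → write 0 carry 1
  0×3+1 = 1 → write 1
  1×3 = 3 → write 1 carry 1
  0×3+1 = 1 → write 1
  1×3 = 3 → write 1 carry 1
  1×3+1 = 4 → write 0 carry 2
  1×3+2 = 5 → write 1 carry 2
  0×3+2 = 2 → write 0 carry 1
  1×3+1 = 4 → write 0 carry 2
  0×3+2 = 2 → write 0 carry 1
  1×3+1 = 4 → write 0 carry 2
  1×3+2 = 5 → write 1 carry 2
  1×3+2 = 5 → write 1 carry 2
  remaining carry: 10

0b101100001011110101110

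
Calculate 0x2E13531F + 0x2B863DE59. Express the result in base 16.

0x2E6773178

Add column by column in base 16, right to left:
  F+9 = 8 carry 1
  1+5+1 = 7
  3+E = 1 carry 1
  5+D+1 = 3 carry 1
  3+3+1 = 7
  1+6 = 7
  E+8 = 6 carry 1
  2+B+1 = E
  0+2 = 2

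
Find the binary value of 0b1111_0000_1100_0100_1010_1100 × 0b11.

Multiply each base-2 digit by 3, carrying:
  0×3 = 0 → write 0
  0×3 = 0 → write 0
  1×3 = 3 → write 1 carry 1
  1×3+1 = 4 → write 0 carry 2
  0×3+2 = 2 → write 0 carry 1
  1×3+1 = 4 → write 0 carry 2
  0×3+2 = 2 → write 0 carry 1
  1×3+1 = 4 → write 0 carry 2
  0×3+2 = 2 → write 0 carry 1
  0×3+1 = 1 → write 1
  1×3 = 3 → write 1 carry 1
  0×3+1 = 1 → write 1
  0×3 = 0 → write 0
  0×3 = 0 → write 0
  1×3 = 3 → write 1 carry 1
  1×3+1 = 4 → write 0 carry 2
  0×3+2 = 2 → write 0 carry 1
  0×3+1 = 1 → write 1
  0×3 = 0 → write 0
  0×3 = 0 → write 0
  1×3 = 3 → write 1 carry 1
  1×3+1 = 4 → write 0 carry 2
  1×3+2 = 5 → write 1 carry 2
  1×3+2 = 5 → write 1 carry 2
  remaining carry: 10

0b10110100100100111000000100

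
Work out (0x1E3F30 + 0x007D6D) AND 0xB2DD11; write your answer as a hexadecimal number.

Add column by column in base 16, right to left:
  0+D = D
  3+6 = 9
  F+D = C carry 1
  3+7+1 = B
  E+0 = E
  1+0 = 1
Sum = 0x1EBC9D; now AND with 0xB2DD11:
  1&B=1, E&2=2, B&D=9, C&D=C, 9&1=1, D&1=1

0x129C11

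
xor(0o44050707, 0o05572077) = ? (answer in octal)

XOR each oct digit independently (no carries):
  4^0=4, 4^5=1, 0^5=5, 5^7=2, 0^2=2, 7^0=7, 0^7=7, 7^7=0

0o41522770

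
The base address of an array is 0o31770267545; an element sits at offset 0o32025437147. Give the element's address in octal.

0o64015726714

Add column by column in base 8, right to left:
  5+7 = 4 carry 1
  4+4+1 = 1 carry 1
  5+1+1 = 7
  7+7 = 6 carry 1
  6+3+1 = 2 carry 1
  2+4+1 = 7
  0+5 = 5
  7+2 = 1 carry 1
  7+0+1 = 0 carry 1
  1+2+1 = 4
  3+3 = 6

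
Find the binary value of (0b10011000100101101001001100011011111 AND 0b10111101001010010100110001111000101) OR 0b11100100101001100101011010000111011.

0b11111100101001100101011010011111111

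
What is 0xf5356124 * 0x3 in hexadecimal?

Multiply each base-16 digit by 3, carrying:
  4×3 = 12 → write c
  2×3 = 6 → write 6
  1×3 = 3 → write 3
  6×3 = 18 → write 2 carry 1
  5×3+1 = 16 → write 0 carry 1
  3×3+1 = 10 → write a
  5×3 = 15 → write f
  f×3 = 45 → write d carry 2
  remaining carry: 2

0x2dfa0236c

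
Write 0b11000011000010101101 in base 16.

0xC30AD

Group the bits into nibbles: 1100 0011 0000 1010 1101 → C30AD.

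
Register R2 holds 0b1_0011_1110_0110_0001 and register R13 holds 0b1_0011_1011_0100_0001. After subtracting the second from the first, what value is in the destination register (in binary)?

Subtract column by column in base 2:
  1-1 → 0
  0-0 → 0
  0-0 → 0
  0-0 → 0
  0-0 → 0
  1-0 → 1
  1-1 → 0
  0-0 → 0
  0-1 → 1 (borrow)
  1-1-1 → 1 (borrow)
  1-0-1 → 0
  1-1 → 0
  1-1 → 0
  1-1 → 0
  0-0 → 0
  0-0 → 0
  1-1 → 0

0b1100100000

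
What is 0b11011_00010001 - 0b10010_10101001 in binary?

0b100001101000

Subtract column by column in base 2:
  1-1 → 0
  0-0 → 0
  0-0 → 0
  0-1 → 1 (borrow)
  1-0-1 → 0
  0-1 → 1 (borrow)
  0-0-1 → 1 (borrow)
  0-1-1 → 0 (borrow)
  1-0-1 → 0
  1-1 → 0
  0-0 → 0
  1-0 → 1
  1-1 → 0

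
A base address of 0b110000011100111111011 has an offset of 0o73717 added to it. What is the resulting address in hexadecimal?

0x18B1CA

0b110000011100111111011 = 0x1839FB in hexadecimal.
0o73717 = 0x77CF in hexadecimal.
Add column by column in base 16, right to left:
  B+F = A carry 1
  F+C+1 = C carry 1
  9+7+1 = 1 carry 1
  3+7+1 = B
  8+0 = 8
  1+0 = 1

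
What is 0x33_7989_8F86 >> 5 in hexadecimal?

0x19BCC4C7C

5 bits is not a whole number of base-16 digits; in binary: 11001101111001100010011000111110000110 >> 5 = 110011011110011000100110001111100.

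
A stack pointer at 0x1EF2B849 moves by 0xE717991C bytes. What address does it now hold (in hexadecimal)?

Add column by column in base 16, right to left:
  9+C = 5 carry 1
  4+1+1 = 6
  8+9 = 1 carry 1
  B+9+1 = 5 carry 1
  2+7+1 = A
  F+1 = 0 carry 1
  E+7+1 = 6 carry 1
  1+E+1 = 0 carry 1
  final carry 1

0x1060A5165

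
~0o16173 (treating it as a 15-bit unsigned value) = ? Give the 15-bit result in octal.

0o61604

Each oct digit d becomes 7−d:
  1→6, 6→1, 1→6, 7→0, 3→4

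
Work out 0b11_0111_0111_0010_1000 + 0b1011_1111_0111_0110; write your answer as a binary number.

Add column by column in base 2, right to left:
  0+0 = 0
  0+1 = 1
  0+1 = 1
  1+0 = 1
  0+1 = 1
  1+1 = 0 carry 1
  0+1+1 = 0 carry 1
  0+0+1 = 1
  1+1 = 0 carry 1
  1+1+1 = 1 carry 1
  1+1+1 = 1 carry 1
  0+1+1 = 0 carry 1
  1+1+1 = 1 carry 1
  1+1+1 = 1 carry 1
  1+0+1 = 0 carry 1
  0+1+1 = 0 carry 1
  1+0+1 = 0 carry 1
  1+0+1 = 0 carry 1
  final carry 1

0b1000011011010011110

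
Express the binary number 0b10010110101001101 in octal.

Group the bits in threes: 010 010 110 101 001 101 → 226515.

0o226515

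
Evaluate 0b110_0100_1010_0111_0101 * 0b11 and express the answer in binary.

0b100101101111101011111

Multiply each base-2 digit by 3, carrying:
  1×3 = 3 → write 1 carry 1
  0×3+1 = 1 → write 1
  1×3 = 3 → write 1 carry 1
  0×3+1 = 1 → write 1
  1×3 = 3 → write 1 carry 1
  1×3+1 = 4 → write 0 carry 2
  1×3+2 = 5 → write 1 carry 2
  0×3+2 = 2 → write 0 carry 1
  0×3+1 = 1 → write 1
  1×3 = 3 → write 1 carry 1
  0×3+1 = 1 → write 1
  1×3 = 3 → write 1 carry 1
  0×3+1 = 1 → write 1
  0×3 = 0 → write 0
  1×3 = 3 → write 1 carry 1
  0×3+1 = 1 → write 1
  0×3 = 0 → write 0
  1×3 = 3 → write 1 carry 1
  1×3+1 = 4 → write 0 carry 2
  remaining carry: 10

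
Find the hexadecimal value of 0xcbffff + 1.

0xcc0000

The trailing 4 digits are F (max in base 16), so adding 1 cascades: they roll to 0 and the next digit up increments.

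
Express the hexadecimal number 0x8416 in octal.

Expand each hex digit to 4 bits: 8=1000 4=0100 1=0001 6=0110.
Group the bits in threes: 001 000 010 000 010 110 → 102026.

0o102026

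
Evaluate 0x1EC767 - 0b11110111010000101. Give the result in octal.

0o7154342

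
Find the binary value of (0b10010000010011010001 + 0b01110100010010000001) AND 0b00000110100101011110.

Add column by column in base 2, right to left:
  1+1 = 0 carry 1
  0+0+1 = 1
  0+0 = 0
  0+0 = 0
  1+0 = 1
  0+0 = 0
  1+0 = 1
  1+1 = 0 carry 1
  0+0+1 = 1
  0+0 = 0
  1+1 = 0 carry 1
  0+0+1 = 1
  0+0 = 0
  0+0 = 0
  0+1 = 1
  0+0 = 0
  1+1 = 0 carry 1
  0+1+1 = 0 carry 1
  0+1+1 = 0 carry 1
  1+0+1 = 0 carry 1
  final carry 1
Sum = 0b100000100100101010010; now AND with 0b00000110100101011110:
  100000100100101010010
& 000000110100101011110
= 000000100100101010010

0b100100101010010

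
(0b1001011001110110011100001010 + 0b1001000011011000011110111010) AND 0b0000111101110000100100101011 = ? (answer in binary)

Add column by column in base 2, right to left:
  0+0 = 0
  1+1 = 0 carry 1
  0+0+1 = 1
  1+1 = 0 carry 1
  0+1+1 = 0 carry 1
  0+1+1 = 0 carry 1
  0+0+1 = 1
  0+1 = 1
  1+1 = 0 carry 1
  1+1+1 = 1 carry 1
  1+1+1 = 1 carry 1
  0+0+1 = 1
  0+0 = 0
  1+0 = 1
  1+0 = 1
  0+1 = 1
  1+1 = 0 carry 1
  1+0+1 = 0 carry 1
  1+1+1 = 1 carry 1
  0+1+1 = 0 carry 1
  0+0+1 = 1
  1+0 = 1
  1+0 = 1
  0+0 = 0
  1+1 = 0 carry 1
  0+0+1 = 1
  0+0 = 0
  1+1 = 0 carry 1
  final carry 1
Sum = 0b10010011101001110111011000100; now AND with 0b0000111101110000100100101011:
  10010011101001110111011000100
& 00000111101110000100100101011
= 00000011101000000100000000000

0b11101000000100000000000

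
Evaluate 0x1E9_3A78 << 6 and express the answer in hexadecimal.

0x7A4E9E00

6 bits is not a whole number of base-16 digits; in binary: 1111010010011101001111000 << 6 = 1111010010011101001111000000000.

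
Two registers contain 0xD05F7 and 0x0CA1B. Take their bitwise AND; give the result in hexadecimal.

0x00013

AND each hex digit independently (no carries):
  D&0=0, 0&C=0, 5&A=0, F&1=1, 7&B=3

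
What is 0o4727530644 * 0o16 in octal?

Multiply each base-8 digit by 14, carrying:
  4×14 = 56 → write 0 carry 7
  4×14+7 = 63 → write 7 carry 7
  6×14+7 = 91 → write 3 carry 11
  0×14+11 = 11 → write 3 carry 1
  3×14+1 = 43 → write 3 carry 5
  5×14+5 = 75 → write 3 carry 9
  7×14+9 = 107 → write 3 carry 13
  2×14+13 = 41 → write 1 carry 5
  7×14+5 = 103 → write 7 carry 12
  4×14+12 = 68 → write 4 carry 8
  remaining carry: 10

0o104713333370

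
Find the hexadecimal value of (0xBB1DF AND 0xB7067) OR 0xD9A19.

0xBB1DF AND 0xB7067 = 0xB3047.
Then OR with 0xD9A19.

0xFBA5F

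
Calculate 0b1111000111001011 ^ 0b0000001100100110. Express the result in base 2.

XOR bit by bit (1 where the bits differ):
  1111000111001011
^ 0000001100100110
= 1111001011101101

0b1111001011101101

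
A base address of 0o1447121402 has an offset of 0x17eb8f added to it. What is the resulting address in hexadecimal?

0xcb48e91

0o1447121402 = 0xc9ca302 in hexadecimal.
Add column by column in base 16, right to left:
  2+f = 1 carry 1
  0+8+1 = 9
  3+b = e
  a+e = 8 carry 1
  c+7+1 = 4 carry 1
  9+1+1 = b
  c+0 = c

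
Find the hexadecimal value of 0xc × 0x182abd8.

0x12200e20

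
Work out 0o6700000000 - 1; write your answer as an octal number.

The trailing 8 digits are 0, so subtracting 1 borrows through: they become 7 and the next digit up decrements.

0o6677777777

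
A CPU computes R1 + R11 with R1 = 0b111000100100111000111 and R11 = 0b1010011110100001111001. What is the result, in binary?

0b10001100011001001000000

Add column by column in base 2, right to left:
  1+1 = 0 carry 1
  1+0+1 = 0 carry 1
  1+0+1 = 0 carry 1
  0+1+1 = 0 carry 1
  0+1+1 = 0 carry 1
  0+1+1 = 0 carry 1
  1+1+1 = 1 carry 1
  1+0+1 = 0 carry 1
  1+0+1 = 0 carry 1
  0+0+1 = 1
  0+0 = 0
  1+1 = 0 carry 1
  0+0+1 = 1
  0+1 = 1
  1+1 = 0 carry 1
  0+1+1 = 0 carry 1
  0+1+1 = 0 carry 1
  0+0+1 = 1
  1+0 = 1
  1+1 = 0 carry 1
  1+0+1 = 0 carry 1
  0+1+1 = 0 carry 1
  final carry 1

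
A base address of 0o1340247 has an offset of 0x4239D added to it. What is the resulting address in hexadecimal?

0x9E444

0o1340247 = 0x5C0A7 in hexadecimal.
Add column by column in base 16, right to left:
  7+D = 4 carry 1
  A+9+1 = 4 carry 1
  0+3+1 = 4
  C+2 = E
  5+4 = 9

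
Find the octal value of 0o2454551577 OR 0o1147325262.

0o3557775777

OR each oct digit independently (no carries):
  2|1=3, 4|1=5, 5|4=5, 4|7=7, 5|3=7, 5|2=7, 1|5=5, 5|2=7, 7|6=7, 7|2=7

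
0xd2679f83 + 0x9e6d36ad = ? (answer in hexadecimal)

0x170d4d630

Add column by column in base 16, right to left:
  3+d = 0 carry 1
  8+a+1 = 3 carry 1
  f+6+1 = 6 carry 1
  9+3+1 = d
  7+d = 4 carry 1
  6+6+1 = d
  2+e = 0 carry 1
  d+9+1 = 7 carry 1
  final carry 1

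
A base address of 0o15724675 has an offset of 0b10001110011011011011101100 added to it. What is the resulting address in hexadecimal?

0x27160a9

0o15724675 = 0x37a9bd in hexadecimal.
0b10001110011011011011101100 = 0x239b6ec in hexadecimal.
Add column by column in base 16, right to left:
  d+c = 9 carry 1
  b+e+1 = a carry 1
  9+6+1 = 0 carry 1
  a+b+1 = 6 carry 1
  7+9+1 = 1 carry 1
  3+3+1 = 7
  0+2 = 2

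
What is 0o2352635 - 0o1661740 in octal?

0o470675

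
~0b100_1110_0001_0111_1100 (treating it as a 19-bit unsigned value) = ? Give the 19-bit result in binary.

0b0110001111010000011

Invert each bit: 1001110000101111100 → 0110001111010000011.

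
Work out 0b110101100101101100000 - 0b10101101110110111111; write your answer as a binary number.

0b11111110110110100001

Subtract column by column in base 2:
  0-1 → 1 (borrow)
  0-1-1 → 0 (borrow)
  0-1-1 → 0 (borrow)
  0-1-1 → 0 (borrow)
  0-1-1 → 0 (borrow)
  1-1-1 → 1 (borrow)
  1-0-1 → 0
  0-1 → 1 (borrow)
  1-1-1 → 1 (borrow)
  1-0-1 → 0
  0-1 → 1 (borrow)
  1-1-1 → 1 (borrow)
  0-1-1 → 0 (borrow)
  0-0-1 → 1 (borrow)
  1-1-1 → 1 (borrow)
  1-1-1 → 1 (borrow)
  0-0-1 → 1 (borrow)
  1-1-1 → 1 (borrow)
  0-0-1 → 1 (borrow)
  1-1-1 → 1 (borrow)
  1-0-1 → 0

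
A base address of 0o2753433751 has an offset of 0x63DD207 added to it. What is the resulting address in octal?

0o3573004760

0x63DD207 = 0o617351007 in octal.
Add column by column in base 8, right to left:
  1+7 = 0 carry 1
  5+0+1 = 6
  7+0 = 7
  3+1 = 4
  3+5 = 0 carry 1
  4+3+1 = 0 carry 1
  3+7+1 = 3 carry 1
  5+1+1 = 7
  7+6 = 5 carry 1
  2+0+1 = 3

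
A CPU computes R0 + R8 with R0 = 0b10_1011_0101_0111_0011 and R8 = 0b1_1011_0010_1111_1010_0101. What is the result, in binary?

0b111011110010100011000

Add column by column in base 2, right to left:
  1+1 = 0 carry 1
  1+0+1 = 0 carry 1
  0+1+1 = 0 carry 1
  0+0+1 = 1
  1+0 = 1
  1+1 = 0 carry 1
  1+0+1 = 0 carry 1
  0+1+1 = 0 carry 1
  1+1+1 = 1 carry 1
  0+1+1 = 0 carry 1
  1+1+1 = 1 carry 1
  0+1+1 = 0 carry 1
  1+0+1 = 0 carry 1
  1+1+1 = 1 carry 1
  0+0+1 = 1
  1+0 = 1
  0+1 = 1
  1+1 = 0 carry 1
  0+0+1 = 1
  0+1 = 1
  0+1 = 1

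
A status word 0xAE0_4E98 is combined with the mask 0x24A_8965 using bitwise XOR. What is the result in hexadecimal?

0x8AAC7FD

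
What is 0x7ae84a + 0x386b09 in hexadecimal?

0xb35353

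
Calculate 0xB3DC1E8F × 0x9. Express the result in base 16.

Multiply each base-16 digit by 9, carrying:
  F×9 = 135 → write 7 carry 8
  8×9+8 = 80 → write 0 carry 5
  E×9+5 = 131 → write 3 carry 8
  1×9+8 = 17 → write 1 carry 1
  C×9+1 = 109 → write D carry 6
  D×9+6 = 123 → write B carry 7
  3×9+7 = 34 → write 2 carry 2
  B×9+2 = 101 → write 5 carry 6
  remaining carry: 6

0x652BD1307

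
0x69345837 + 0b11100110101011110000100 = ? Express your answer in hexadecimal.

0x69A7AFBB

0b11100110101011110000100 = 0x735784 in hexadecimal.
Add column by column in base 16, right to left:
  7+4 = B
  3+8 = B
  8+7 = F
  5+5 = A
  4+3 = 7
  3+7 = A
  9+0 = 9
  6+0 = 6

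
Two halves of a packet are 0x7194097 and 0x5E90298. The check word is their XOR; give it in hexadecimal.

0x2F0420F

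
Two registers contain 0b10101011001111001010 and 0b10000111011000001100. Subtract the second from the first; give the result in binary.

0b100011110110111110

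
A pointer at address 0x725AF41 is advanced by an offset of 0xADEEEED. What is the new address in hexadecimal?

0x12049E2E

Add column by column in base 16, right to left:
  1+D = E
  4+E = 2 carry 1
  F+E+1 = E carry 1
  A+E+1 = 9 carry 1
  5+E+1 = 4 carry 1
  2+D+1 = 0 carry 1
  7+A+1 = 2 carry 1
  final carry 1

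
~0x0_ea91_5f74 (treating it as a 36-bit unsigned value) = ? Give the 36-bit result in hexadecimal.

Each hex digit d becomes f−d:
  0→f, e→1, a→5, 9→6, 1→e, 5→a, f→0, 7→8, 4→b

0xf156ea08b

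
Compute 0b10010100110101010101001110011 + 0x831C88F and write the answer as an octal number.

0o3263071402

0b10010100110101010101001110011 = 0o2246525163 in octal.
0x831C88F = 0o1014344217 in octal.
Add column by column in base 8, right to left:
  3+7 = 2 carry 1
  6+1+1 = 0 carry 1
  1+2+1 = 4
  5+4 = 1 carry 1
  2+4+1 = 7
  5+3 = 0 carry 1
  6+4+1 = 3 carry 1
  4+1+1 = 6
  2+0 = 2
  2+1 = 3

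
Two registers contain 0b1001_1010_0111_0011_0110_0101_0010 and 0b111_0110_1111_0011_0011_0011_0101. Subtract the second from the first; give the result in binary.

Subtract column by column in base 2:
  0-1 → 1 (borrow)
  1-0-1 → 0
  0-1 → 1 (borrow)
  0-0-1 → 1 (borrow)
  1-1-1 → 1 (borrow)
  0-1-1 → 0 (borrow)
  1-0-1 → 0
  0-0 → 0
  0-1 → 1 (borrow)
  1-1-1 → 1 (borrow)
  1-0-1 → 0
  0-0 → 0
  1-1 → 0
  1-1 → 0
  0-0 → 0
  0-0 → 0
  1-1 → 0
  1-1 → 0
  1-1 → 0
  0-1 → 1 (borrow)
  0-0-1 → 1 (borrow)
  1-1-1 → 1 (borrow)
  0-1-1 → 0 (borrow)
  1-0-1 → 0
  1-1 → 0
  0-1 → 1 (borrow)
  0-1-1 → 0 (borrow)
  1-0-1 → 0

0b10001110000000001100011101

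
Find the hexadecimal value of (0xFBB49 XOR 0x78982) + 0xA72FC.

First 0xFBB49 XOR 0x78982 = 0x832CB.
Add column by column in base 16, right to left:
  B+C = 7 carry 1
  C+F+1 = C carry 1
  2+2+1 = 5
  3+7 = A
  8+A = 2 carry 1
  final carry 1

0x12A5C7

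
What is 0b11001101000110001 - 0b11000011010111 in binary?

0b10110100101011010

Subtract column by column in base 2:
  1-1 → 0
  0-1 → 1 (borrow)
  0-1-1 → 0 (borrow)
  0-0-1 → 1 (borrow)
  1-1-1 → 1 (borrow)
  1-0-1 → 0
  0-1 → 1 (borrow)
  0-1-1 → 0 (borrow)
  0-0-1 → 1 (borrow)
  1-0-1 → 0
  0-0 → 0
  1-0 → 1
  1-1 → 0
  0-1 → 1 (borrow)
  0-0-1 → 1 (borrow)
  1-0-1 → 0
  1-0 → 1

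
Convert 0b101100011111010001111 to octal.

0o5437217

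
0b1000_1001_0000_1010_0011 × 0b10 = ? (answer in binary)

0b100010010000101000110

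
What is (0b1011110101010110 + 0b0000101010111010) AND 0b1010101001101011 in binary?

0b1000100000000000

Add column by column in base 2, right to left:
  0+0 = 0
  1+1 = 0 carry 1
  1+0+1 = 0 carry 1
  0+1+1 = 0 carry 1
  1+1+1 = 1 carry 1
  0+1+1 = 0 carry 1
  1+0+1 = 0 carry 1
  0+1+1 = 0 carry 1
  1+0+1 = 0 carry 1
  0+1+1 = 0 carry 1
  1+0+1 = 0 carry 1
  1+1+1 = 1 carry 1
  1+0+1 = 0 carry 1
  1+0+1 = 0 carry 1
  0+0+1 = 1
  1+0 = 1
Sum = 0b1100100000010000; now AND with 0b1010101001101011:
  1100100000010000
& 1010101001101011
= 1000100000000000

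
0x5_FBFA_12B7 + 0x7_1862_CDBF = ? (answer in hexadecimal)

0xD145CE076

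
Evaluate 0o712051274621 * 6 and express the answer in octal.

0o5274370154546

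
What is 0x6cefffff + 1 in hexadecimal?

The trailing 5 digits are F (max in base 16), so adding 1 cascades: they roll to 0 and the next digit up increments.

0x6cf00000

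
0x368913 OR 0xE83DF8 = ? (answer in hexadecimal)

0xFEBDFB

OR each hex digit independently (no carries):
  3|E=F, 6|8=E, 8|3=B, 9|D=D, 1|F=F, 3|8=B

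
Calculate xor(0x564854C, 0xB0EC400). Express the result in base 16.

XOR each hex digit independently (no carries):
  5^B=E, 6^0=6, 4^E=A, 8^C=4, 5^4=1, 4^0=4, C^0=C

0xE6A414C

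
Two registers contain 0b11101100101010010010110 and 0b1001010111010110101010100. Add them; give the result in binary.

Add column by column in base 2, right to left:
  0+0 = 0
  1+0 = 1
  1+1 = 0 carry 1
  0+0+1 = 1
  1+1 = 0 carry 1
  0+0+1 = 1
  0+1 = 1
  1+0 = 1
  0+1 = 1
  0+0 = 0
  1+1 = 0 carry 1
  0+1+1 = 0 carry 1
  1+0+1 = 0 carry 1
  0+1+1 = 0 carry 1
  1+0+1 = 0 carry 1
  0+1+1 = 0 carry 1
  0+1+1 = 0 carry 1
  1+1+1 = 1 carry 1
  1+0+1 = 0 carry 1
  0+1+1 = 0 carry 1
  1+0+1 = 0 carry 1
  1+1+1 = 1 carry 1
  1+0+1 = 0 carry 1
  0+0+1 = 1
  0+1 = 1

0b1101000100000000111101010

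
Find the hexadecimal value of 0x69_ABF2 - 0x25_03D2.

0x44A820

Subtract column by column in base 16:
  2-2 → 0
  F-D → 2
  B-3 → 8
  A-0 → A
  9-5 → 4
  6-2 → 4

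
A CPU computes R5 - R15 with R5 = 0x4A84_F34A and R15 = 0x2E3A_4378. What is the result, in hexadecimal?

0x1C4AAFD2

Subtract column by column in base 16:
  A-8 → 2
  4-7 → D (borrow)
  3-3-1 → F (borrow)
  F-4-1 → A
  4-A → A (borrow)
  8-3-1 → 4
  A-E → C (borrow)
  4-2-1 → 1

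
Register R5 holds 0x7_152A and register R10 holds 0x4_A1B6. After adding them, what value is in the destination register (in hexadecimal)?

0xBB6E0

Add column by column in base 16, right to left:
  A+6 = 0 carry 1
  2+B+1 = E
  5+1 = 6
  1+A = B
  7+4 = B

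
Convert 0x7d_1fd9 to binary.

0b11111010001111111011001

Expand each hex digit to 4 bits: 7=0111 d=1101 1=0001 f=1111 d=1101 9=1001.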